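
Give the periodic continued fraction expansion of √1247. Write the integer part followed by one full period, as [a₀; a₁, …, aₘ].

[35; 3, 5, 9, 1, 9, 5, 3, 70]

a₀ = ⌊√1247⌋ = 35.
With m₀=0, d₀=1 and mₖ₊₁ = dₖaₖ − mₖ, dₖ₊₁ = (n − mₖ₊₁²)/dₖ, aₖ₊₁ = ⌊(a₀+mₖ₊₁)/dₖ₊₁⌋:
  k=1: m=35, d=22, a=3
  k=2: m=31, d=13, a=5
  k=3: m=34, d=7, a=9
  k=4: m=29, d=58, a=1
  k=5: m=29, d=7, a=9
  k=6: m=34, d=13, a=5
  k=7: m=31, d=22, a=3
  k=8: m=35, d=1, a=70
d=1 and a=2a₀=70 at k=8, so the next step gives (m, d) = (35, 22) again — its k=1 value — and the period has length 8.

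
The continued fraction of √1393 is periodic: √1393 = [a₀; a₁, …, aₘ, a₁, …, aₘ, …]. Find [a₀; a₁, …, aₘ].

a₀ = ⌊√1393⌋ = 37.
With m₀=0, d₀=1 and mₖ₊₁ = dₖaₖ − mₖ, dₖ₊₁ = (n − mₖ₊₁²)/dₖ, aₖ₊₁ = ⌊(a₀+mₖ₊₁)/dₖ₊₁⌋:
  k=1: m=37, d=24, a=3
  k=2: m=35, d=7, a=10
  k=3: m=35, d=24, a=3
  k=4: m=37, d=1, a=74
d=1 and a=2a₀=74 at k=4, so the next step gives (m, d) = (37, 24) again — its k=1 value — and the period has length 4.

[37; 3, 10, 3, 74]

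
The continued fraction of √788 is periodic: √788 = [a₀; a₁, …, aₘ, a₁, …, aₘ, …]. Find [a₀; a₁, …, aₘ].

a₀ = ⌊√788⌋ = 28.
With m₀=0, d₀=1 and mₖ₊₁ = dₖaₖ − mₖ, dₖ₊₁ = (n − mₖ₊₁²)/dₖ, aₖ₊₁ = ⌊(a₀+mₖ₊₁)/dₖ₊₁⌋:
  k=1: m=28, d=4, a=14
  k=2: m=28, d=1, a=56
d=1 and a=2a₀=56 at k=2, so the next step gives (m, d) = (28, 4) again — its k=1 value — and the period has length 2.

[28; 14, 56]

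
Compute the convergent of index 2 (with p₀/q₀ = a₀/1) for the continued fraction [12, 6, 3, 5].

231/19

Using pₖ = aₖpₖ₋₁ + pₖ₋₂, qₖ = aₖqₖ₋₁ + qₖ₋₂ (with p₋₁=1, p₋₂=0, q₋₁=0, q₋₂=1):
  k=0: a=12, p=12, q=1
  k=1: a=6, p=73, q=6
  k=2: a=3, p=231, q=19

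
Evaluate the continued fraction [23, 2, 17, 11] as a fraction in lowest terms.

Fold from the inside: start with 11/1.
  17 + 1/11 = 188/11
  2 + 11/188 = 387/188
  23 + 188/387 = 9089/387

9089/387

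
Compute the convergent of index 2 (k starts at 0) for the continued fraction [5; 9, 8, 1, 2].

Using pₖ = aₖpₖ₋₁ + pₖ₋₂, qₖ = aₖqₖ₋₁ + qₖ₋₂ (with p₋₁=1, p₋₂=0, q₋₁=0, q₋₂=1):
  k=0: a=5, p=5, q=1
  k=1: a=9, p=46, q=9
  k=2: a=8, p=373, q=73

373/73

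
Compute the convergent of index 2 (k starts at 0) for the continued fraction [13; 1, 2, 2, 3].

41/3

Using pₖ = aₖpₖ₋₁ + pₖ₋₂, qₖ = aₖqₖ₋₁ + qₖ₋₂ (with p₋₁=1, p₋₂=0, q₋₁=0, q₋₂=1):
  k=0: a=13, p=13, q=1
  k=1: a=1, p=14, q=1
  k=2: a=2, p=41, q=3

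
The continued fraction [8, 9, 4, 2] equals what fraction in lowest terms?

673/83

Using pₖ = aₖpₖ₋₁ + pₖ₋₂ and qₖ = aₖqₖ₋₁ + qₖ₋₂:
  k=0: a=8, p=8, q=1
  k=1: a=9, p=73, q=9
  k=2: a=4, p=300, q=37
  k=3: a=2, p=673, q=83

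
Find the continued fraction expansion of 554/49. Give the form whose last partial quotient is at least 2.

554 = 11·49 + 15
49 = 3·15 + 4
15 = 3·4 + 3
4 = 1·3 + 1
3 = 3·1 + 0  (stop)
So 554/49 = [11; 3, 3, 1, 3].

[11; 3, 3, 1, 3]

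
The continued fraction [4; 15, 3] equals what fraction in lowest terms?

187/46

Fold from the inside: start with 3/1.
  15 + 1/3 = 46/3
  4 + 3/46 = 187/46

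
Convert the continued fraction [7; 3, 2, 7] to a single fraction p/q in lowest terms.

Fold from the inside: start with 7/1.
  2 + 1/7 = 15/7
  3 + 7/15 = 52/15
  7 + 15/52 = 379/52

379/52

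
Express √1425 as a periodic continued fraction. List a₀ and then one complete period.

a₀ = ⌊√1425⌋ = 37.
With m₀=0, d₀=1 and mₖ₊₁ = dₖaₖ − mₖ, dₖ₊₁ = (n − mₖ₊₁²)/dₖ, aₖ₊₁ = ⌊(a₀+mₖ₊₁)/dₖ₊₁⌋:
  k=1: m=37, d=56, a=1
  k=2: m=19, d=19, a=2
  k=3: m=19, d=56, a=1
  k=4: m=37, d=1, a=74
d=1 and a=2a₀=74 at k=4, so the next step gives (m, d) = (37, 56) again — its k=1 value — and the period has length 4.

[37; 1, 2, 1, 74]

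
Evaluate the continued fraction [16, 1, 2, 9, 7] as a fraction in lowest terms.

Fold from the inside: start with 7/1.
  9 + 1/7 = 64/7
  2 + 7/64 = 135/64
  1 + 64/135 = 199/135
  16 + 135/199 = 3319/199

3319/199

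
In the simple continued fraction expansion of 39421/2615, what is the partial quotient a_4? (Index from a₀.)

39421 = 15·2615 + 196   →  a_0 = 15
2615 = 13·196 + 67   →  a_1 = 13
196 = 2·67 + 62   →  a_2 = 2
67 = 1·62 + 5   →  a_3 = 1
62 = 12·5 + 2   →  a_4 = 12

12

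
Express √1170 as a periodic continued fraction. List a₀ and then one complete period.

a₀ = ⌊√1170⌋ = 34.

[34; 4, 1, 6, 1, 4, 68]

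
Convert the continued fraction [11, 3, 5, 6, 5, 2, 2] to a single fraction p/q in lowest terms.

31145/2753

Using pₖ = aₖpₖ₋₁ + pₖ₋₂ and qₖ = aₖqₖ₋₁ + qₖ₋₂:
  k=0: a=11, p=11, q=1
  k=1: a=3, p=34, q=3
  k=2: a=5, p=181, q=16
  k=3: a=6, p=1120, q=99
  k=4: a=5, p=5781, q=511
  k=5: a=2, p=12682, q=1121
  k=6: a=2, p=31145, q=2753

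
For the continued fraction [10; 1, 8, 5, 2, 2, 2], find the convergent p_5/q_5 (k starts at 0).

Using pₖ = aₖpₖ₋₁ + pₖ₋₂, qₖ = aₖqₖ₋₁ + qₖ₋₂ (with p₋₁=1, p₋₂=0, q₋₁=0, q₋₂=1):
  k=0: a=10, p=10, q=1
  k=1: a=1, p=11, q=1
  k=2: a=8, p=98, q=9
  k=3: a=5, p=501, q=46
  k=4: a=2, p=1100, q=101
  k=5: a=2, p=2701, q=248

2701/248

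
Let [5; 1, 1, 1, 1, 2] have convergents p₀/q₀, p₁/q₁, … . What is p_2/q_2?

11/2

Using pₖ = aₖpₖ₋₁ + pₖ₋₂, qₖ = aₖqₖ₋₁ + qₖ₋₂ (with p₋₁=1, p₋₂=0, q₋₁=0, q₋₂=1):
  k=0: a=5, p=5, q=1
  k=1: a=1, p=6, q=1
  k=2: a=1, p=11, q=2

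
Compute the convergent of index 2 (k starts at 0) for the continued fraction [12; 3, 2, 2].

86/7

Using pₖ = aₖpₖ₋₁ + pₖ₋₂, qₖ = aₖqₖ₋₁ + qₖ₋₂ (with p₋₁=1, p₋₂=0, q₋₁=0, q₋₂=1):
  k=0: a=12, p=12, q=1
  k=1: a=3, p=37, q=3
  k=2: a=2, p=86, q=7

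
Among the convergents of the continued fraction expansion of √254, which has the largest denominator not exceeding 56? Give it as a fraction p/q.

255/16

√254 = [15; 1, 14, 1, 30, …] (period length 4).
Convergents:
  p_0/q_0 = 15/1
  p_1/q_1 = 16/1
  p_2/q_2 = 239/15
  p_3/q_3 = 255/16
  p_4/q_4 = 7889/495
q_3 = 16 ≤ 56 < 495 = q_4, so the answer is 255/16.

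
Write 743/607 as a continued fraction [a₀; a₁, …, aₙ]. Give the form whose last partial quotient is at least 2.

[1; 4, 2, 6, 3, 3]

743 = 1·607 + 136
607 = 4·136 + 63
136 = 2·63 + 10
63 = 6·10 + 3
10 = 3·3 + 1
3 = 3·1 + 0  (stop)
So 743/607 = [1; 4, 2, 6, 3, 3].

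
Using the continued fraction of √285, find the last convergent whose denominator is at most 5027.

82367/4879

√285 = [16; 1, 7, 2, 7, 1, 32, …] (period length 6).
Convergents:
  p_0/q_0 = 16/1
  p_1/q_1 = 17/1
  p_2/q_2 = 135/8
  p_3/q_3 = 287/17
  p_4/q_4 = 2144/127
  p_5/q_5 = 2431/144
  p_6/q_6 = 79936/4735
  p_7/q_7 = 82367/4879
  p_8/q_8 = 656505/38888
q_7 = 4879 ≤ 5027 < 38888 = q_8, so the answer is 82367/4879.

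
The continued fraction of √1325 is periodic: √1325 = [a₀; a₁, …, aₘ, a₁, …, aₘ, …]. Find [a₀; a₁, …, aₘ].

a₀ = ⌊√1325⌋ = 36.
With m₀=0, d₀=1 and mₖ₊₁ = dₖaₖ − mₖ, dₖ₊₁ = (n − mₖ₊₁²)/dₖ, aₖ₊₁ = ⌊(a₀+mₖ₊₁)/dₖ₊₁⌋:
  k=1: m=36, d=29, a=2
  k=2: m=22, d=29, a=2
  k=3: m=36, d=1, a=72
d=1 and a=2a₀=72 at k=3, so the next step gives (m, d) = (36, 29) again — its k=1 value — and the period has length 3.

[36; 2, 2, 72]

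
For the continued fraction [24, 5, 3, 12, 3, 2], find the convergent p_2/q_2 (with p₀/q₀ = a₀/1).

387/16

Using pₖ = aₖpₖ₋₁ + pₖ₋₂, qₖ = aₖqₖ₋₁ + qₖ₋₂ (with p₋₁=1, p₋₂=0, q₋₁=0, q₋₂=1):
  k=0: a=24, p=24, q=1
  k=1: a=5, p=121, q=5
  k=2: a=3, p=387, q=16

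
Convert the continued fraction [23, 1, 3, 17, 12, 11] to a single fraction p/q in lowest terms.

Fold from the inside: start with 11/1.
  12 + 1/11 = 133/11
  17 + 11/133 = 2272/133
  3 + 133/2272 = 6949/2272
  1 + 2272/6949 = 9221/6949
  23 + 6949/9221 = 219032/9221

219032/9221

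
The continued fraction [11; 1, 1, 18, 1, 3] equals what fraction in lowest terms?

1773/154

Using pₖ = aₖpₖ₋₁ + pₖ₋₂ and qₖ = aₖqₖ₋₁ + qₖ₋₂:
  k=0: a=11, p=11, q=1
  k=1: a=1, p=12, q=1
  k=2: a=1, p=23, q=2
  k=3: a=18, p=426, q=37
  k=4: a=1, p=449, q=39
  k=5: a=3, p=1773, q=154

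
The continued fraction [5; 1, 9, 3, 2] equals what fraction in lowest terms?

425/72

Using pₖ = aₖpₖ₋₁ + pₖ₋₂ and qₖ = aₖqₖ₋₁ + qₖ₋₂:
  k=0: a=5, p=5, q=1
  k=1: a=1, p=6, q=1
  k=2: a=9, p=59, q=10
  k=3: a=3, p=183, q=31
  k=4: a=2, p=425, q=72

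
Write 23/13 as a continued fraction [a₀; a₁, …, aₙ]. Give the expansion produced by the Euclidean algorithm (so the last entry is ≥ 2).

[1; 1, 3, 3]

23 = 1*13 + 10
13 = 1*10 + 3
10 = 3*3 + 1
3 = 3*1 + 0  (stop)
So 23/13 = [1; 1, 3, 3].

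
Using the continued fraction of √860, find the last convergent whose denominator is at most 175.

√860 = [29; 3, 14, 3, 58, …] (period length 4).
Convergents:
  p_0/q_0 = 29/1
  p_1/q_1 = 88/3
  p_2/q_2 = 1261/43
  p_3/q_3 = 3871/132
  p_4/q_4 = 225779/7699
q_3 = 132 ≤ 175 < 7699 = q_4, so the answer is 3871/132.

3871/132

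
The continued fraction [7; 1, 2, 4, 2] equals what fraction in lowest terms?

Fold from the inside: start with 2/1.
  4 + 1/2 = 9/2
  2 + 2/9 = 20/9
  1 + 9/20 = 29/20
  7 + 20/29 = 223/29

223/29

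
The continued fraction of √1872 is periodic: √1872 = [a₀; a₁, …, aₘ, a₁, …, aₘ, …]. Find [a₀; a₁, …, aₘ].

a₀ = ⌊√1872⌋ = 43.
With m₀=0, d₀=1 and mₖ₊₁ = dₖaₖ − mₖ, dₖ₊₁ = (n − mₖ₊₁²)/dₖ, aₖ₊₁ = ⌊(a₀+mₖ₊₁)/dₖ₊₁⌋:
  k=1: m=43, d=23, a=3
  k=2: m=26, d=52, a=1
  k=3: m=26, d=23, a=3
  k=4: m=43, d=1, a=86
d=1 and a=2a₀=86 at k=4, so the next step gives (m, d) = (43, 23) again — its k=1 value — and the period has length 4.

[43; 3, 1, 3, 86]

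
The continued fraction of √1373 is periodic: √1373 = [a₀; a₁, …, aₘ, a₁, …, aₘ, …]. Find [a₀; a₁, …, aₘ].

a₀ = ⌊√1373⌋ = 37.

[37; 18, 1, 1, 18, 74]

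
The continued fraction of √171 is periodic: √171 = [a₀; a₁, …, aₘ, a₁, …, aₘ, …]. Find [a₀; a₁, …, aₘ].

a₀ = ⌊√171⌋ = 13.
With m₀=0, d₀=1 and mₖ₊₁ = dₖaₖ − mₖ, dₖ₊₁ = (n − mₖ₊₁²)/dₖ, aₖ₊₁ = ⌊(a₀+mₖ₊₁)/dₖ₊₁⌋:
  k=1: m=13, d=2, a=13
  k=2: m=13, d=1, a=26
d=1 and a=2a₀=26 at k=2, so the next step gives (m, d) = (13, 2) again — its k=1 value — and the period has length 2.

[13; 13, 26]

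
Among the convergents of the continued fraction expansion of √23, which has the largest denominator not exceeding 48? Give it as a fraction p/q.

√23 = [4; 1, 3, 1, 8, …] (period length 4).
Convergents:
  p_0/q_0 = 4/1
  p_1/q_1 = 5/1
  p_2/q_2 = 19/4
  p_3/q_3 = 24/5
  p_4/q_4 = 211/44
  p_5/q_5 = 235/49
q_4 = 44 ≤ 48 < 49 = q_5, so the answer is 211/44.

211/44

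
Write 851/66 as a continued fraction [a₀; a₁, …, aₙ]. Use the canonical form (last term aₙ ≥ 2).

851 = 12×66 + 59
66 = 1×59 + 7
59 = 8×7 + 3
7 = 2×3 + 1
3 = 3×1 + 0  (stop)
So 851/66 = [12; 1, 8, 2, 3].

[12; 1, 8, 2, 3]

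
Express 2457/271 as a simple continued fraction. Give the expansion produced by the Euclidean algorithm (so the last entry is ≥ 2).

[9; 15, 18]

2457 = 9×271 + 18
271 = 15×18 + 1
18 = 18×1 + 0  (stop)
So 2457/271 = [9; 15, 18].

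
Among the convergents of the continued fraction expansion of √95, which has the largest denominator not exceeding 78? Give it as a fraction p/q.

√95 = [9; 1, 2, 1, 18, …] (period length 4).
Convergents:
  p_0/q_0 = 9/1
  p_1/q_1 = 10/1
  p_2/q_2 = 29/3
  p_3/q_3 = 39/4
  p_4/q_4 = 731/75
  p_5/q_5 = 770/79
q_4 = 75 ≤ 78 < 79 = q_5, so the answer is 731/75.

731/75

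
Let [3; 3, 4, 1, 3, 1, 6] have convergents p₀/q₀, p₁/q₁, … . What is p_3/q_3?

53/16

Using pₖ = aₖpₖ₋₁ + pₖ₋₂, qₖ = aₖqₖ₋₁ + qₖ₋₂ (with p₋₁=1, p₋₂=0, q₋₁=0, q₋₂=1):
  k=0: a=3, p=3, q=1
  k=1: a=3, p=10, q=3
  k=2: a=4, p=43, q=13
  k=3: a=1, p=53, q=16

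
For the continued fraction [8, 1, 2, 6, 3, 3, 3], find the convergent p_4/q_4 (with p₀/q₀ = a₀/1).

521/60

Using pₖ = aₖpₖ₋₁ + pₖ₋₂, qₖ = aₖqₖ₋₁ + qₖ₋₂ (with p₋₁=1, p₋₂=0, q₋₁=0, q₋₂=1):
  k=0: a=8, p=8, q=1
  k=1: a=1, p=9, q=1
  k=2: a=2, p=26, q=3
  k=3: a=6, p=165, q=19
  k=4: a=3, p=521, q=60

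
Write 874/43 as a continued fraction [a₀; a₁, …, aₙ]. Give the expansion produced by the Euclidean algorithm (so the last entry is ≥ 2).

[20; 3, 14]

874 = 20×43 + 14
43 = 3×14 + 1
14 = 14×1 + 0  (stop)
So 874/43 = [20; 3, 14].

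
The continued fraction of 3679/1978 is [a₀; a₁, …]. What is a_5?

3679 = 1·1978 + 1701   →  a_0 = 1
1978 = 1·1701 + 277   →  a_1 = 1
1701 = 6·277 + 39   →  a_2 = 6
277 = 7·39 + 4   →  a_3 = 7
39 = 9·4 + 3   →  a_4 = 9
4 = 1·3 + 1   →  a_5 = 1

1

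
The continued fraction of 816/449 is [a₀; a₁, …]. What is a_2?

4

816 = 1·449 + 367   →  a_0 = 1
449 = 1·367 + 82   →  a_1 = 1
367 = 4·82 + 39   →  a_2 = 4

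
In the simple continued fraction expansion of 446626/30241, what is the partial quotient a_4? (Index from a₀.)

17

446626 = 14·30241 + 23252   →  a_0 = 14
30241 = 1·23252 + 6989   →  a_1 = 1
23252 = 3·6989 + 2285   →  a_2 = 3
6989 = 3·2285 + 134   →  a_3 = 3
2285 = 17·134 + 7   →  a_4 = 17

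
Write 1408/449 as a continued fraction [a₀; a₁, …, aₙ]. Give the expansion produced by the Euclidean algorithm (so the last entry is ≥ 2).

[3; 7, 2, 1, 3, 2, 2]

1408 = 3*449 + 61
449 = 7*61 + 22
61 = 2*22 + 17
22 = 1*17 + 5
17 = 3*5 + 2
5 = 2*2 + 1
2 = 2*1 + 0  (stop)
So 1408/449 = [3; 7, 2, 1, 3, 2, 2].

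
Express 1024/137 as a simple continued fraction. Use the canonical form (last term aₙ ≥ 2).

1024 = 7*137 + 65
137 = 2*65 + 7
65 = 9*7 + 2
7 = 3*2 + 1
2 = 2*1 + 0  (stop)
So 1024/137 = [7; 2, 9, 3, 2].

[7; 2, 9, 3, 2]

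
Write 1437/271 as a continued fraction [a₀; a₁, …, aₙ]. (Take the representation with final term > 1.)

[5; 3, 3, 3, 1, 1, 3]

1437 = 5·271 + 82
271 = 3·82 + 25
82 = 3·25 + 7
25 = 3·7 + 4
7 = 1·4 + 3
4 = 1·3 + 1
3 = 3·1 + 0  (stop)
So 1437/271 = [5; 3, 3, 3, 1, 1, 3].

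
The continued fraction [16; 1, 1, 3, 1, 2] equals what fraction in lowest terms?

414/25

Using pₖ = aₖpₖ₋₁ + pₖ₋₂ and qₖ = aₖqₖ₋₁ + qₖ₋₂:
  k=0: a=16, p=16, q=1
  k=1: a=1, p=17, q=1
  k=2: a=1, p=33, q=2
  k=3: a=3, p=116, q=7
  k=4: a=1, p=149, q=9
  k=5: a=2, p=414, q=25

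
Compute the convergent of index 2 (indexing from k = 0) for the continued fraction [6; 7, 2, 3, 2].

Using pₖ = aₖpₖ₋₁ + pₖ₋₂, qₖ = aₖqₖ₋₁ + qₖ₋₂ (with p₋₁=1, p₋₂=0, q₋₁=0, q₋₂=1):
  k=0: a=6, p=6, q=1
  k=1: a=7, p=43, q=7
  k=2: a=2, p=92, q=15

92/15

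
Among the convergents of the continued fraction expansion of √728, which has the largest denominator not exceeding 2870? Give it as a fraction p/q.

77194/2861

√728 = [26; 1, 52, …] (period length 2).
Convergents:
  p_0/q_0 = 26/1
  p_1/q_1 = 27/1
  p_2/q_2 = 1430/53
  p_3/q_3 = 1457/54
  p_4/q_4 = 77194/2861
  p_5/q_5 = 78651/2915
q_4 = 2861 ≤ 2870 < 2915 = q_5, so the answer is 77194/2861.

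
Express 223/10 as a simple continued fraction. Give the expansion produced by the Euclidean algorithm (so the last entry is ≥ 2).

223 = 22*10 + 3
10 = 3*3 + 1
3 = 3*1 + 0  (stop)
So 223/10 = [22; 3, 3].

[22; 3, 3]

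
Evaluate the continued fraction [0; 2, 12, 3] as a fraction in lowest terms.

37/77

Fold from the inside: start with 3/1.
  12 + 1/3 = 37/3
  2 + 3/37 = 77/37
  0 + 37/77 = 37/77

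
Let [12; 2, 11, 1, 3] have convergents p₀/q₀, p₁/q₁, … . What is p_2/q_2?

Using pₖ = aₖpₖ₋₁ + pₖ₋₂, qₖ = aₖqₖ₋₁ + qₖ₋₂ (with p₋₁=1, p₋₂=0, q₋₁=0, q₋₂=1):
  k=0: a=12, p=12, q=1
  k=1: a=2, p=25, q=2
  k=2: a=11, p=287, q=23

287/23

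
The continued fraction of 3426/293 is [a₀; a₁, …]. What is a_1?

1

3426 = 11·293 + 203   →  a_0 = 11
293 = 1·203 + 90   →  a_1 = 1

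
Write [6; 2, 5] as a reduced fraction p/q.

Fold from the inside: start with 5/1.
  2 + 1/5 = 11/5
  6 + 5/11 = 71/11

71/11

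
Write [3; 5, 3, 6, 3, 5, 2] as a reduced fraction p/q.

Fold from the inside: start with 2/1.
  5 + 1/2 = 11/2
  3 + 2/11 = 35/11
  6 + 11/35 = 221/35
  3 + 35/221 = 698/221
  5 + 221/698 = 3711/698
  3 + 698/3711 = 11831/3711

11831/3711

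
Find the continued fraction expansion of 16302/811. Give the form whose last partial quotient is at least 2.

16302 = 20·811 + 82
811 = 9·82 + 73
82 = 1·73 + 9
73 = 8·9 + 1
9 = 9·1 + 0  (stop)
So 16302/811 = [20; 9, 1, 8, 9].

[20; 9, 1, 8, 9]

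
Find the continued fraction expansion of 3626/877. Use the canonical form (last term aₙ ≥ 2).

[4; 7, 2, 3, 5, 3]

3626 = 4·877 + 118
877 = 7·118 + 51
118 = 2·51 + 16
51 = 3·16 + 3
16 = 5·3 + 1
3 = 3·1 + 0  (stop)
So 3626/877 = [4; 7, 2, 3, 5, 3].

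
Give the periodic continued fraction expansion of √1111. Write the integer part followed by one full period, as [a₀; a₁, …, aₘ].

a₀ = ⌊√1111⌋ = 33.
With m₀=0, d₀=1 and mₖ₊₁ = dₖaₖ − mₖ, dₖ₊₁ = (n − mₖ₊₁²)/dₖ, aₖ₊₁ = ⌊(a₀+mₖ₊₁)/dₖ₊₁⌋:
  k=1: m=33, d=22, a=3
  k=2: m=33, d=1, a=66
d=1 and a=2a₀=66 at k=2, so the next step gives (m, d) = (33, 22) again — its k=1 value — and the period has length 2.

[33; 3, 66]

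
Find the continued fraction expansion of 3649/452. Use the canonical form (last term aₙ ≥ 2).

3649 = 8*452 + 33
452 = 13*33 + 23
33 = 1*23 + 10
23 = 2*10 + 3
10 = 3*3 + 1
3 = 3*1 + 0  (stop)
So 3649/452 = [8; 13, 1, 2, 3, 3].

[8; 13, 1, 2, 3, 3]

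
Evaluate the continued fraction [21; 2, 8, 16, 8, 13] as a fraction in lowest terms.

Fold from the inside: start with 13/1.
  8 + 1/13 = 105/13
  16 + 13/105 = 1693/105
  8 + 105/1693 = 13649/1693
  2 + 1693/13649 = 28991/13649
  21 + 13649/28991 = 622460/28991

622460/28991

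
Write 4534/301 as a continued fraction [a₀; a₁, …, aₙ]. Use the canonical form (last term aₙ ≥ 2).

4534 = 15·301 + 19
301 = 15·19 + 16
19 = 1·16 + 3
16 = 5·3 + 1
3 = 3·1 + 0  (stop)
So 4534/301 = [15; 15, 1, 5, 3].

[15; 15, 1, 5, 3]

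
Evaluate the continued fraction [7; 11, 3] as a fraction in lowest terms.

241/34

Fold from the inside: start with 3/1.
  11 + 1/3 = 34/3
  7 + 3/34 = 241/34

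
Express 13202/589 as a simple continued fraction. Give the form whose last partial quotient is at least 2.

[22; 2, 2, 2, 2, 2, 8]

13202 = 22*589 + 244
589 = 2*244 + 101
244 = 2*101 + 42
101 = 2*42 + 17
42 = 2*17 + 8
17 = 2*8 + 1
8 = 8*1 + 0  (stop)
So 13202/589 = [22; 2, 2, 2, 2, 2, 8].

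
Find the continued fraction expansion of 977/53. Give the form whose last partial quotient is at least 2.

[18; 2, 3, 3, 2]

977 = 18·53 + 23
53 = 2·23 + 7
23 = 3·7 + 2
7 = 3·2 + 1
2 = 2·1 + 0  (stop)
So 977/53 = [18; 2, 3, 3, 2].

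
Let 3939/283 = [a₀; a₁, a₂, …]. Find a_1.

3939 = 13·283 + 260   →  a_0 = 13
283 = 1·260 + 23   →  a_1 = 1

1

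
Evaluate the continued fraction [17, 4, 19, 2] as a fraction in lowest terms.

Fold from the inside: start with 2/1.
  19 + 1/2 = 39/2
  4 + 2/39 = 158/39
  17 + 39/158 = 2725/158

2725/158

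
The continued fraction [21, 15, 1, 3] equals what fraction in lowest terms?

1327/63

Fold from the inside: start with 3/1.
  1 + 1/3 = 4/3
  15 + 3/4 = 63/4
  21 + 4/63 = 1327/63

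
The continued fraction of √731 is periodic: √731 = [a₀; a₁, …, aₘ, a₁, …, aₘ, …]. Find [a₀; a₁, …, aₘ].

a₀ = ⌊√731⌋ = 27.

[27; 27, 54]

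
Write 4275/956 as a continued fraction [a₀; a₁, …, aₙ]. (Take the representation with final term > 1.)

[4; 2, 8, 2, 1, 5, 3]

4275 = 4·956 + 451
956 = 2·451 + 54
451 = 8·54 + 19
54 = 2·19 + 16
19 = 1·16 + 3
16 = 5·3 + 1
3 = 3·1 + 0  (stop)
So 4275/956 = [4; 2, 8, 2, 1, 5, 3].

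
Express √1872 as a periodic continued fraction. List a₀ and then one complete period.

a₀ = ⌊√1872⌋ = 43.
With m₀=0, d₀=1 and mₖ₊₁ = dₖaₖ − mₖ, dₖ₊₁ = (n − mₖ₊₁²)/dₖ, aₖ₊₁ = ⌊(a₀+mₖ₊₁)/dₖ₊₁⌋:
  k=1: m=43, d=23, a=3
  k=2: m=26, d=52, a=1
  k=3: m=26, d=23, a=3
  k=4: m=43, d=1, a=86
d=1 and a=2a₀=86 at k=4, so the next step gives (m, d) = (43, 23) again — its k=1 value — and the period has length 4.

[43; 3, 1, 3, 86]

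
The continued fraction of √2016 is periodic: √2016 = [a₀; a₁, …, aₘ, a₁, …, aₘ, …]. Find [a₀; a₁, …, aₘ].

a₀ = ⌊√2016⌋ = 44.
With m₀=0, d₀=1 and mₖ₊₁ = dₖaₖ − mₖ, dₖ₊₁ = (n − mₖ₊₁²)/dₖ, aₖ₊₁ = ⌊(a₀+mₖ₊₁)/dₖ₊₁⌋:
  k=1: m=44, d=80, a=1
  k=2: m=36, d=9, a=8
  k=3: m=36, d=80, a=1
  k=4: m=44, d=1, a=88
d=1 and a=2a₀=88 at k=4, so the next step gives (m, d) = (44, 80) again — its k=1 value — and the period has length 4.

[44; 1, 8, 1, 88]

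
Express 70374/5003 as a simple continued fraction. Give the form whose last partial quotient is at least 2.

70374 = 14×5003 + 332
5003 = 15×332 + 23
332 = 14×23 + 10
23 = 2×10 + 3
10 = 3×3 + 1
3 = 3×1 + 0  (stop)
So 70374/5003 = [14; 15, 14, 2, 3, 3].

[14; 15, 14, 2, 3, 3]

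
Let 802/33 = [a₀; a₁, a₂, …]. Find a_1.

802 = 24·33 + 10   →  a_0 = 24
33 = 3·10 + 3   →  a_1 = 3

3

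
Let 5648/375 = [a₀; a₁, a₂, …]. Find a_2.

3

5648 = 15·375 + 23   →  a_0 = 15
375 = 16·23 + 7   →  a_1 = 16
23 = 3·7 + 2   →  a_2 = 3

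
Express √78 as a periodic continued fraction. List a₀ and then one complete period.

a₀ = ⌊√78⌋ = 8.
With m₀=0, d₀=1 and mₖ₊₁ = dₖaₖ − mₖ, dₖ₊₁ = (n − mₖ₊₁²)/dₖ, aₖ₊₁ = ⌊(a₀+mₖ₊₁)/dₖ₊₁⌋:
  k=1: m=8, d=14, a=1
  k=2: m=6, d=3, a=4
  k=3: m=6, d=14, a=1
  k=4: m=8, d=1, a=16
d=1 and a=2a₀=16 at k=4, so the next step gives (m, d) = (8, 14) again — its k=1 value — and the period has length 4.

[8; 1, 4, 1, 16]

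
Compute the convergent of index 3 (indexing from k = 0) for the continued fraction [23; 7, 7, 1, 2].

1319/57

Using pₖ = aₖpₖ₋₁ + pₖ₋₂, qₖ = aₖqₖ₋₁ + qₖ₋₂ (with p₋₁=1, p₋₂=0, q₋₁=0, q₋₂=1):
  k=0: a=23, p=23, q=1
  k=1: a=7, p=162, q=7
  k=2: a=7, p=1157, q=50
  k=3: a=1, p=1319, q=57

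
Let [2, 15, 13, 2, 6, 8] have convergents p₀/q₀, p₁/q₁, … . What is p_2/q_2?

Using pₖ = aₖpₖ₋₁ + pₖ₋₂, qₖ = aₖqₖ₋₁ + qₖ₋₂ (with p₋₁=1, p₋₂=0, q₋₁=0, q₋₂=1):
  k=0: a=2, p=2, q=1
  k=1: a=15, p=31, q=15
  k=2: a=13, p=405, q=196

405/196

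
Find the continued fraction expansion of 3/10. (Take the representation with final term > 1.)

3 = 0·10 + 3
10 = 3·3 + 1
3 = 3·1 + 0  (stop)
So 3/10 = [0; 3, 3].

[0; 3, 3]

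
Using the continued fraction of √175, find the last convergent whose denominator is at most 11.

√175 = [13; 4, 2, 1, 2, 4, 26, …] (period length 6).
Convergents:
  p_0/q_0 = 13/1
  p_1/q_1 = 53/4
  p_2/q_2 = 119/9
  p_3/q_3 = 172/13
q_2 = 9 ≤ 11 < 13 = q_3, so the answer is 119/9.

119/9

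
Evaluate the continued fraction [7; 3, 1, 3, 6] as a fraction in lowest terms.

Using pₖ = aₖpₖ₋₁ + pₖ₋₂ and qₖ = aₖqₖ₋₁ + qₖ₋₂:
  k=0: a=7, p=7, q=1
  k=1: a=3, p=22, q=3
  k=2: a=1, p=29, q=4
  k=3: a=3, p=109, q=15
  k=4: a=6, p=683, q=94

683/94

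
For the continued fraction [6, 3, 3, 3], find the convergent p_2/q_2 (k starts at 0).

63/10

Using pₖ = aₖpₖ₋₁ + pₖ₋₂, qₖ = aₖqₖ₋₁ + qₖ₋₂ (with p₋₁=1, p₋₂=0, q₋₁=0, q₋₂=1):
  k=0: a=6, p=6, q=1
  k=1: a=3, p=19, q=3
  k=2: a=3, p=63, q=10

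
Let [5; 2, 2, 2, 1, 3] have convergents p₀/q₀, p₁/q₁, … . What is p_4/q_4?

Using pₖ = aₖpₖ₋₁ + pₖ₋₂, qₖ = aₖqₖ₋₁ + qₖ₋₂ (with p₋₁=1, p₋₂=0, q₋₁=0, q₋₂=1):
  k=0: a=5, p=5, q=1
  k=1: a=2, p=11, q=2
  k=2: a=2, p=27, q=5
  k=3: a=2, p=65, q=12
  k=4: a=1, p=92, q=17

92/17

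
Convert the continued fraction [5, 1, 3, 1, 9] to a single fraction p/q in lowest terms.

Using pₖ = aₖpₖ₋₁ + pₖ₋₂ and qₖ = aₖqₖ₋₁ + qₖ₋₂:
  k=0: a=5, p=5, q=1
  k=1: a=1, p=6, q=1
  k=2: a=3, p=23, q=4
  k=3: a=1, p=29, q=5
  k=4: a=9, p=284, q=49

284/49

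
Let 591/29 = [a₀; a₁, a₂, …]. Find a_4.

591 = 20·29 + 11   →  a_0 = 20
29 = 2·11 + 7   →  a_1 = 2
11 = 1·7 + 4   →  a_2 = 1
7 = 1·4 + 3   →  a_3 = 1
4 = 1·3 + 1   →  a_4 = 1

1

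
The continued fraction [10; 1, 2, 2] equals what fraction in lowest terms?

75/7

Fold from the inside: start with 2/1.
  2 + 1/2 = 5/2
  1 + 2/5 = 7/5
  10 + 5/7 = 75/7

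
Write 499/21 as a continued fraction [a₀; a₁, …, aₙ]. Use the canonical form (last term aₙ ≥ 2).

[23; 1, 3, 5]

499 = 23×21 + 16
21 = 1×16 + 5
16 = 3×5 + 1
5 = 5×1 + 0  (stop)
So 499/21 = [23; 1, 3, 5].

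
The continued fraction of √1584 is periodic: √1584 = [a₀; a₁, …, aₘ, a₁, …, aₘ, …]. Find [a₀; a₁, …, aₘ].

[39; 1, 3, 1, 78]

a₀ = ⌊√1584⌋ = 39.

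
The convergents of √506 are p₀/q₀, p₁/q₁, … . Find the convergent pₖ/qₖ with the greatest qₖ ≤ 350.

4049/180

√506 = [22; 2, 44, …] (period length 2).
Convergents:
  p_0/q_0 = 22/1
  p_1/q_1 = 45/2
  p_2/q_2 = 2002/89
  p_3/q_3 = 4049/180
  p_4/q_4 = 180158/8009
q_3 = 180 ≤ 350 < 8009 = q_4, so the answer is 4049/180.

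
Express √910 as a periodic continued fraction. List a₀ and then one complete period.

[30; 6, 60]

a₀ = ⌊√910⌋ = 30.
With m₀=0, d₀=1 and mₖ₊₁ = dₖaₖ − mₖ, dₖ₊₁ = (n − mₖ₊₁²)/dₖ, aₖ₊₁ = ⌊(a₀+mₖ₊₁)/dₖ₊₁⌋:
  k=1: m=30, d=10, a=6
  k=2: m=30, d=1, a=60
d=1 and a=2a₀=60 at k=2, so the next step gives (m, d) = (30, 10) again — its k=1 value — and the period has length 2.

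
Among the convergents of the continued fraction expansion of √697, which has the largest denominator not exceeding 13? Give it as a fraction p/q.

√697 = [26; 2, 2, 52, …] (period length 3).
Convergents:
  p_0/q_0 = 26/1
  p_1/q_1 = 53/2
  p_2/q_2 = 132/5
  p_3/q_3 = 6917/262
q_2 = 5 ≤ 13 < 262 = q_3, so the answer is 132/5.

132/5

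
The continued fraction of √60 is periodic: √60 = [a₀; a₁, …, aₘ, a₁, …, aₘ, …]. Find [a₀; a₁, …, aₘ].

[7; 1, 2, 1, 14]

a₀ = ⌊√60⌋ = 7.
With m₀=0, d₀=1 and mₖ₊₁ = dₖaₖ − mₖ, dₖ₊₁ = (n − mₖ₊₁²)/dₖ, aₖ₊₁ = ⌊(a₀+mₖ₊₁)/dₖ₊₁⌋:
  k=1: m=7, d=11, a=1
  k=2: m=4, d=4, a=2
  k=3: m=4, d=11, a=1
  k=4: m=7, d=1, a=14
d=1 and a=2a₀=14 at k=4, so the next step gives (m, d) = (7, 11) again — its k=1 value — and the period has length 4.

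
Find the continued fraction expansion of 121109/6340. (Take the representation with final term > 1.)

[19; 9, 1, 3, 3, 16, 3]

121109 = 19×6340 + 649
6340 = 9×649 + 499
649 = 1×499 + 150
499 = 3×150 + 49
150 = 3×49 + 3
49 = 16×3 + 1
3 = 3×1 + 0  (stop)
So 121109/6340 = [19; 9, 1, 3, 3, 16, 3].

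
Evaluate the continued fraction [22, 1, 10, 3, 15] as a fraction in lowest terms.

11937/521

Fold from the inside: start with 15/1.
  3 + 1/15 = 46/15
  10 + 15/46 = 475/46
  1 + 46/475 = 521/475
  22 + 475/521 = 11937/521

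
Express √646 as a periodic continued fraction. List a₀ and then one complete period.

[25; 2, 2, 2, 50]

a₀ = ⌊√646⌋ = 25.
With m₀=0, d₀=1 and mₖ₊₁ = dₖaₖ − mₖ, dₖ₊₁ = (n − mₖ₊₁²)/dₖ, aₖ₊₁ = ⌊(a₀+mₖ₊₁)/dₖ₊₁⌋:
  k=1: m=25, d=21, a=2
  k=2: m=17, d=17, a=2
  k=3: m=17, d=21, a=2
  k=4: m=25, d=1, a=50
d=1 and a=2a₀=50 at k=4, so the next step gives (m, d) = (25, 21) again — its k=1 value — and the period has length 4.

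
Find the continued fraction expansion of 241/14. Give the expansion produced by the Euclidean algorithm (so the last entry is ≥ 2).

[17; 4, 1, 2]

241 = 17*14 + 3
14 = 4*3 + 2
3 = 1*2 + 1
2 = 2*1 + 0  (stop)
So 241/14 = [17; 4, 1, 2].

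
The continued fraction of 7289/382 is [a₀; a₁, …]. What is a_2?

3

7289 = 19·382 + 31   →  a_0 = 19
382 = 12·31 + 10   →  a_1 = 12
31 = 3·10 + 1   →  a_2 = 3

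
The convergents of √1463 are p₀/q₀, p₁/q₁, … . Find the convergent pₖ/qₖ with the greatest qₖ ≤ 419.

11666/305

√1463 = [38; 4, 76, …] (period length 2).
Convergents:
  p_0/q_0 = 38/1
  p_1/q_1 = 153/4
  p_2/q_2 = 11666/305
  p_3/q_3 = 46817/1224
q_2 = 305 ≤ 419 < 1224 = q_3, so the answer is 11666/305.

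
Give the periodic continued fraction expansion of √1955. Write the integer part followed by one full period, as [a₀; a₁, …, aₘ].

a₀ = ⌊√1955⌋ = 44.
With m₀=0, d₀=1 and mₖ₊₁ = dₖaₖ − mₖ, dₖ₊₁ = (n − mₖ₊₁²)/dₖ, aₖ₊₁ = ⌊(a₀+mₖ₊₁)/dₖ₊₁⌋:
  k=1: m=44, d=19, a=4
  k=2: m=32, d=49, a=1
  k=3: m=17, d=34, a=1
  k=4: m=17, d=49, a=1
  k=5: m=32, d=19, a=4
  k=6: m=44, d=1, a=88
d=1 and a=2a₀=88 at k=6, so the next step gives (m, d) = (44, 19) again — its k=1 value — and the period has length 6.

[44; 4, 1, 1, 1, 4, 88]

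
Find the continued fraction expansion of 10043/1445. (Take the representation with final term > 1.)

10043 = 6·1445 + 1373
1445 = 1·1373 + 72
1373 = 19·72 + 5
72 = 14·5 + 2
5 = 2·2 + 1
2 = 2·1 + 0  (stop)
So 10043/1445 = [6; 1, 19, 14, 2, 2].

[6; 1, 19, 14, 2, 2]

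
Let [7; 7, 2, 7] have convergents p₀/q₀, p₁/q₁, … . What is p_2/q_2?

107/15

Using pₖ = aₖpₖ₋₁ + pₖ₋₂, qₖ = aₖqₖ₋₁ + qₖ₋₂ (with p₋₁=1, p₋₂=0, q₋₁=0, q₋₂=1):
  k=0: a=7, p=7, q=1
  k=1: a=7, p=50, q=7
  k=2: a=2, p=107, q=15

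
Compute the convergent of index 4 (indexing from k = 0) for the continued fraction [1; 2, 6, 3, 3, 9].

199/136

Using pₖ = aₖpₖ₋₁ + pₖ₋₂, qₖ = aₖqₖ₋₁ + qₖ₋₂ (with p₋₁=1, p₋₂=0, q₋₁=0, q₋₂=1):
  k=0: a=1, p=1, q=1
  k=1: a=2, p=3, q=2
  k=2: a=6, p=19, q=13
  k=3: a=3, p=60, q=41
  k=4: a=3, p=199, q=136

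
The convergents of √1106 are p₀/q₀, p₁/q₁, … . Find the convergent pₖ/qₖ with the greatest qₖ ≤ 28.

√1106 = [33; 3, 1, 8, 1, 3, 66, …] (period length 6).
Convergents:
  p_0/q_0 = 33/1
  p_1/q_1 = 100/3
  p_2/q_2 = 133/4
  p_3/q_3 = 1164/35
q_2 = 4 ≤ 28 < 35 = q_3, so the answer is 133/4.

133/4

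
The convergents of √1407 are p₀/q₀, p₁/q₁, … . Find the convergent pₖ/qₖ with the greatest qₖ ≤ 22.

75/2

√1407 = [37; 1, 1, 24, 1, 1, 74, …] (period length 6).
Convergents:
  p_0/q_0 = 37/1
  p_1/q_1 = 38/1
  p_2/q_2 = 75/2
  p_3/q_3 = 1838/49
q_2 = 2 ≤ 22 < 49 = q_3, so the answer is 75/2.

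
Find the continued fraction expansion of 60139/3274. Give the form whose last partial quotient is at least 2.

[18; 2, 1, 2, 2, 11, 15]

60139 = 18*3274 + 1207
3274 = 2*1207 + 860
1207 = 1*860 + 347
860 = 2*347 + 166
347 = 2*166 + 15
166 = 11*15 + 1
15 = 15*1 + 0  (stop)
So 60139/3274 = [18; 2, 1, 2, 2, 11, 15].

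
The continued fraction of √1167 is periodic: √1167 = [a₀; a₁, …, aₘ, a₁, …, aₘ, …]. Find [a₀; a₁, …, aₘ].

[34; 6, 5, 11, 5, 6, 68]

a₀ = ⌊√1167⌋ = 34.
With m₀=0, d₀=1 and mₖ₊₁ = dₖaₖ − mₖ, dₖ₊₁ = (n − mₖ₊₁²)/dₖ, aₖ₊₁ = ⌊(a₀+mₖ₊₁)/dₖ₊₁⌋:
  k=1: m=34, d=11, a=6
  k=2: m=32, d=13, a=5
  k=3: m=33, d=6, a=11
  k=4: m=33, d=13, a=5
  k=5: m=32, d=11, a=6
  k=6: m=34, d=1, a=68
d=1 and a=2a₀=68 at k=6, so the next step gives (m, d) = (34, 11) again — its k=1 value — and the period has length 6.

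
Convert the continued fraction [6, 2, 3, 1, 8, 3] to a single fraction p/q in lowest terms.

Fold from the inside: start with 3/1.
  8 + 1/3 = 25/3
  1 + 3/25 = 28/25
  3 + 25/28 = 109/28
  2 + 28/109 = 246/109
  6 + 109/246 = 1585/246

1585/246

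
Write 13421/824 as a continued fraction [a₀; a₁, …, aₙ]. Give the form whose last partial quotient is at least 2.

[16; 3, 2, 10, 3, 1, 2]

13421 = 16·824 + 237
824 = 3·237 + 113
237 = 2·113 + 11
113 = 10·11 + 3
11 = 3·3 + 2
3 = 1·2 + 1
2 = 2·1 + 0  (stop)
So 13421/824 = [16; 3, 2, 10, 3, 1, 2].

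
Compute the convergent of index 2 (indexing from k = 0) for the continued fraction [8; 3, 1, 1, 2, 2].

33/4

Using pₖ = aₖpₖ₋₁ + pₖ₋₂, qₖ = aₖqₖ₋₁ + qₖ₋₂ (with p₋₁=1, p₋₂=0, q₋₁=0, q₋₂=1):
  k=0: a=8, p=8, q=1
  k=1: a=3, p=25, q=3
  k=2: a=1, p=33, q=4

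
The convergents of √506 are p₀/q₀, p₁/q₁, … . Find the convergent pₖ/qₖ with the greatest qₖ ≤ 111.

2002/89

√506 = [22; 2, 44, …] (period length 2).
Convergents:
  p_0/q_0 = 22/1
  p_1/q_1 = 45/2
  p_2/q_2 = 2002/89
  p_3/q_3 = 4049/180
q_2 = 89 ≤ 111 < 180 = q_3, so the answer is 2002/89.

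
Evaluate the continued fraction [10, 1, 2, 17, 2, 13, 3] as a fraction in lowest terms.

47345/4436

Using pₖ = aₖpₖ₋₁ + pₖ₋₂ and qₖ = aₖqₖ₋₁ + qₖ₋₂:
  k=0: a=10, p=10, q=1
  k=1: a=1, p=11, q=1
  k=2: a=2, p=32, q=3
  k=3: a=17, p=555, q=52
  k=4: a=2, p=1142, q=107
  k=5: a=13, p=15401, q=1443
  k=6: a=3, p=47345, q=4436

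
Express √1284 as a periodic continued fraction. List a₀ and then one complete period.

[35; 1, 4, 1, 70]

a₀ = ⌊√1284⌋ = 35.
With m₀=0, d₀=1 and mₖ₊₁ = dₖaₖ − mₖ, dₖ₊₁ = (n − mₖ₊₁²)/dₖ, aₖ₊₁ = ⌊(a₀+mₖ₊₁)/dₖ₊₁⌋:
  k=1: m=35, d=59, a=1
  k=2: m=24, d=12, a=4
  k=3: m=24, d=59, a=1
  k=4: m=35, d=1, a=70
d=1 and a=2a₀=70 at k=4, so the next step gives (m, d) = (35, 59) again — its k=1 value — and the period has length 4.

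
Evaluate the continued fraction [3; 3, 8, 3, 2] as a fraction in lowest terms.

601/181

Using pₖ = aₖpₖ₋₁ + pₖ₋₂ and qₖ = aₖqₖ₋₁ + qₖ₋₂:
  k=0: a=3, p=3, q=1
  k=1: a=3, p=10, q=3
  k=2: a=8, p=83, q=25
  k=3: a=3, p=259, q=78
  k=4: a=2, p=601, q=181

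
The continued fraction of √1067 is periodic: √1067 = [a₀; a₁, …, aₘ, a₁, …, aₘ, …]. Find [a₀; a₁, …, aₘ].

a₀ = ⌊√1067⌋ = 32.
With m₀=0, d₀=1 and mₖ₊₁ = dₖaₖ − mₖ, dₖ₊₁ = (n − mₖ₊₁²)/dₖ, aₖ₊₁ = ⌊(a₀+mₖ₊₁)/dₖ₊₁⌋:
  k=1: m=32, d=43, a=1
  k=2: m=11, d=22, a=1
  k=3: m=11, d=43, a=1
  k=4: m=32, d=1, a=64
d=1 and a=2a₀=64 at k=4, so the next step gives (m, d) = (32, 43) again — its k=1 value — and the period has length 4.

[32; 1, 1, 1, 64]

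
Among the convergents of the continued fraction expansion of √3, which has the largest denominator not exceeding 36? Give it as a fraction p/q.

√3 = [1; 1, 2, …] (period length 2).
Convergents:
  p_0/q_0 = 1/1
  p_1/q_1 = 2/1
  p_2/q_2 = 5/3
  p_3/q_3 = 7/4
  p_4/q_4 = 19/11
  p_5/q_5 = 26/15
  p_6/q_6 = 71/41
q_5 = 15 ≤ 36 < 41 = q_6, so the answer is 26/15.

26/15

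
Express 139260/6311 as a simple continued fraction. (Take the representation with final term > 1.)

[22; 15, 10, 5, 8]

139260 = 22*6311 + 418
6311 = 15*418 + 41
418 = 10*41 + 8
41 = 5*8 + 1
8 = 8*1 + 0  (stop)
So 139260/6311 = [22; 15, 10, 5, 8].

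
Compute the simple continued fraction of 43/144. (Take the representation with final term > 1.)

43 = 0·144 + 43
144 = 3·43 + 15
43 = 2·15 + 13
15 = 1·13 + 2
13 = 6·2 + 1
2 = 2·1 + 0  (stop)
So 43/144 = [0; 3, 2, 1, 6, 2].

[0; 3, 2, 1, 6, 2]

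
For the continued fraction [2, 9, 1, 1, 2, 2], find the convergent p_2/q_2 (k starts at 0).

Using pₖ = aₖpₖ₋₁ + pₖ₋₂, qₖ = aₖqₖ₋₁ + qₖ₋₂ (with p₋₁=1, p₋₂=0, q₋₁=0, q₋₂=1):
  k=0: a=2, p=2, q=1
  k=1: a=9, p=19, q=9
  k=2: a=1, p=21, q=10

21/10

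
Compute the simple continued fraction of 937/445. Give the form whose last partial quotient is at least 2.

[2; 9, 2, 7, 3]

937 = 2×445 + 47
445 = 9×47 + 22
47 = 2×22 + 3
22 = 7×3 + 1
3 = 3×1 + 0  (stop)
So 937/445 = [2; 9, 2, 7, 3].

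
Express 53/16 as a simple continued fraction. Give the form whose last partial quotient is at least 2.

[3; 3, 5]

53 = 3*16 + 5
16 = 3*5 + 1
5 = 5*1 + 0  (stop)
So 53/16 = [3; 3, 5].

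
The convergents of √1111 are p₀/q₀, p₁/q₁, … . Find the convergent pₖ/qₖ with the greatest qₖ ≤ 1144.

√1111 = [33; 3, 66, …] (period length 2).
Convergents:
  p_0/q_0 = 33/1
  p_1/q_1 = 100/3
  p_2/q_2 = 6633/199
  p_3/q_3 = 19999/600
  p_4/q_4 = 1326567/39799
q_3 = 600 ≤ 1144 < 39799 = q_4, so the answer is 19999/600.

19999/600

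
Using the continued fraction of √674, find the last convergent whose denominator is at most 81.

675/26

√674 = [25; 1, 24, 1, 50, …] (period length 4).
Convergents:
  p_0/q_0 = 25/1
  p_1/q_1 = 26/1
  p_2/q_2 = 649/25
  p_3/q_3 = 675/26
  p_4/q_4 = 34399/1325
q_3 = 26 ≤ 81 < 1325 = q_4, so the answer is 675/26.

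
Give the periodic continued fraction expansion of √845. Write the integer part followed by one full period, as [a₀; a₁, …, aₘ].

[29; 14, 1, 1, 14, 58]

a₀ = ⌊√845⌋ = 29.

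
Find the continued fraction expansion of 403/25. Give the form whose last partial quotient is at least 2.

[16; 8, 3]

403 = 16·25 + 3
25 = 8·3 + 1
3 = 3·1 + 0  (stop)
So 403/25 = [16; 8, 3].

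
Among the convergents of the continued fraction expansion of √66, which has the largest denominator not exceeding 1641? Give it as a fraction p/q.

√66 = [8; 8, 16, …] (period length 2).
Convergents:
  p_0/q_0 = 8/1
  p_1/q_1 = 65/8
  p_2/q_2 = 1048/129
  p_3/q_3 = 8449/1040
  p_4/q_4 = 136232/16769
q_3 = 1040 ≤ 1641 < 16769 = q_4, so the answer is 8449/1040.

8449/1040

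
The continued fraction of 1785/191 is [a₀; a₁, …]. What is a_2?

1785 = 9·191 + 66   →  a_0 = 9
191 = 2·66 + 59   →  a_1 = 2
66 = 1·59 + 7   →  a_2 = 1

1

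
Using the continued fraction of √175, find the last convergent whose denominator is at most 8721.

√175 = [13; 4, 2, 1, 2, 4, 26, …] (period length 6).
Convergents:
  p_0/q_0 = 13/1
  p_1/q_1 = 53/4
  p_2/q_2 = 119/9
  p_3/q_3 = 172/13
  p_4/q_4 = 463/35
  p_5/q_5 = 2024/153
  p_6/q_6 = 53087/4013
  p_7/q_7 = 214372/16205
q_6 = 4013 ≤ 8721 < 16205 = q_7, so the answer is 53087/4013.

53087/4013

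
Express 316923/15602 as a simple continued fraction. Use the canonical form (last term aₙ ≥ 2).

316923 = 20*15602 + 4883
15602 = 3*4883 + 953
4883 = 5*953 + 118
953 = 8*118 + 9
118 = 13*9 + 1
9 = 9*1 + 0  (stop)
So 316923/15602 = [20; 3, 5, 8, 13, 9].

[20; 3, 5, 8, 13, 9]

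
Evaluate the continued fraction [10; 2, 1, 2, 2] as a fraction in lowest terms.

Fold from the inside: start with 2/1.
  2 + 1/2 = 5/2
  1 + 2/5 = 7/5
  2 + 5/7 = 19/7
  10 + 7/19 = 197/19

197/19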